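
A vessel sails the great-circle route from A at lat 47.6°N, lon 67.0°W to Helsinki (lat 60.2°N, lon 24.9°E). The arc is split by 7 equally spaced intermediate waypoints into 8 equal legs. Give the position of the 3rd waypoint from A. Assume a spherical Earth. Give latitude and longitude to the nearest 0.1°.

≈ lat 60.2°N, lon 42.1°W

The haversine formula gives a central angle δ ≈ 0.890 rad (51.0°) between the endpoints.
Interpolate at f = 3/8 with slerp weights a = sin((1−f)δ)/sin δ ≈ 0.679, b = sin(fδ)/sin δ ≈ 0.422.
p = a·p₁ + b·p₂ ≈ (0.369, -0.334, 0.868); φ = arcsin(p_z) ≈ 60.17°, λ = atan2(p_y, p_x) ≈ -42.11°.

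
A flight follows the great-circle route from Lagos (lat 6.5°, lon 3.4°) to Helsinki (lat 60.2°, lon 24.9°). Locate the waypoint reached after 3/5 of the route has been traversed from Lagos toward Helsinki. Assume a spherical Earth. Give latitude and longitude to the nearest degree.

Write both endpoints as unit vectors p₁, p₂ with components (cos φ cos λ, cos φ sin λ, sin φ).
The central angle between the endpoints is δ = arccos(p₁·p₂) ≈ 0.979 rad (56.1°).
Interpolate at f = 3/5 with slerp weights a = sin((1−f)δ)/sin δ ≈ 0.460, b = sin(fδ)/sin δ ≈ 0.668.
p = a·p₁ + b·p₂ ≈ (0.757, 0.167, 0.632); φ = arcsin(p_z) ≈ 39.16°, λ = atan2(p_y, p_x) ≈ 12.43°.

≈ lat 39°, lon 12°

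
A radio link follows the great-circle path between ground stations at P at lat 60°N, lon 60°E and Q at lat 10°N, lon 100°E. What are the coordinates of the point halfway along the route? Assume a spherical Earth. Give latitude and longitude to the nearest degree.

≈ lat 36°N, lon 87°E

The haversine formula gives a central angle δ ≈ 1.015 rad (58.2°) between the endpoints.
Interpolate at f = 1/2 with slerp weights a = sin((1−f)δ)/sin δ ≈ 0.572, b = sin(fδ)/sin δ ≈ 0.572.
p = a·p₁ + b·p₂ ≈ (0.045, 0.803, 0.595); φ = arcsin(p_z) ≈ 36.50°, λ = atan2(p_y, p_x) ≈ 86.78°.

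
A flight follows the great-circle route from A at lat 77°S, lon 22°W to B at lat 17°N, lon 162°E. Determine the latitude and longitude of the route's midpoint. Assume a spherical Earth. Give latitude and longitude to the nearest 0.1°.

≈ lat 43.0°S, lon 163.2°E

Write both endpoints as unit vectors p₁, p₂ with components (cos φ cos λ, cos φ sin λ, sin φ).
The central angle between the endpoints is δ = arccos(p₁·p₂) ≈ 2.094 rad (120.0°).
Interpolate at f = 1/2 with slerp weights a = sin((1−f)δ)/sin δ ≈ 0.999, b = sin(fδ)/sin δ ≈ 0.999.
p = a·p₁ + b·p₂ ≈ (-0.701, 0.211, -0.682); φ = arcsin(p_z) ≈ -42.97°, λ = atan2(p_y, p_x) ≈ 163.23°.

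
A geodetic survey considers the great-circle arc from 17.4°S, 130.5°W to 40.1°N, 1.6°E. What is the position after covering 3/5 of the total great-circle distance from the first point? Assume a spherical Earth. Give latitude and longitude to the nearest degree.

From cos δ = sin φ₁ sin φ₂ + cos φ₁ cos φ₂ cos Δλ, the central angle is δ ≈ 2.321 rad (133.0°).
Interpolate at f = 3/5 with slerp weights a = sin((1−f)δ)/sin δ ≈ 1.095, b = sin(fδ)/sin δ ≈ 1.346.
p = a·p₁ + b·p₂ ≈ (0.350, -0.766, 0.539); φ = arcsin(p_z) ≈ 32.64°, λ = atan2(p_y, p_x) ≈ -65.41°.

≈ 33°N, 65°W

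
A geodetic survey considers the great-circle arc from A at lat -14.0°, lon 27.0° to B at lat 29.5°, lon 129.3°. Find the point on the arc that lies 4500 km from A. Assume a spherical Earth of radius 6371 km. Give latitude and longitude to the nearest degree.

Convert each endpoint to a unit vector on the sphere (x = cos φ cos λ, y = cos φ sin λ, z = sin φ).
The central angle between the endpoints is δ = arccos(p₁·p₂) ≈ 1.874 rad (107.4°). The total great-circle distance is δ·R ≈ 1.874 × 6371 ≈ 11942 km, so the target fraction is f = 4500/11942 ≈ 0.377.
Interpolate at f ≈ 0.377 with slerp weights a = sin((1−f)δ)/sin δ ≈ 0.964, b = sin(fδ)/sin δ ≈ 0.680.
p = a·p₁ + b·p₂ ≈ (0.459, 0.883, 0.102); φ = arcsin(p_z) ≈ 5.84°, λ = atan2(p_y, p_x) ≈ 62.55°.

≈ lat 6°, lon 63°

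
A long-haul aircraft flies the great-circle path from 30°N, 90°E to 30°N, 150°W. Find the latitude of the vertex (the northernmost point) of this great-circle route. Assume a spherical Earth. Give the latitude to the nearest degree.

≈ 49°N

The great circle lies in the plane with unit normal n̂ = (p₁ × p₂)/|p₁ × p₂|.
Here n̂_z ≈ +0.655; the vertex latitude is φ_max = arccos|n̂_z| ≈ 49.1°.
Check via Clairaut: cos φ_max = |cos φ₁| · sin C = cos(30.0°)·sin(49.1°) ≈ 0.655, again giving ≈ 49.1°.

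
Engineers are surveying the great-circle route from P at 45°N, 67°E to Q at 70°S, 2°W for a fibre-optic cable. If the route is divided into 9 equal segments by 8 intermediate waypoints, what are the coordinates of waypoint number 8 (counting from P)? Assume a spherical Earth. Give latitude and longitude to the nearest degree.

Convert each endpoint to a unit vector on the sphere (x = cos φ cos λ, y = cos φ sin λ, z = sin φ).
The central angle between the endpoints is δ = arccos(p₁·p₂) ≈ 2.187 rad (125.3°).
Interpolate at f = 8/9 with slerp weights a = sin((1−f)δ)/sin δ ≈ 0.295, b = sin(fδ)/sin δ ≈ 1.141.
p = a·p₁ + b·p₂ ≈ (0.471, 0.178, -0.864); φ = arcsin(p_z) ≈ -59.73°, λ = atan2(p_y, p_x) ≈ 20.71°.

≈ 60°S, 21°E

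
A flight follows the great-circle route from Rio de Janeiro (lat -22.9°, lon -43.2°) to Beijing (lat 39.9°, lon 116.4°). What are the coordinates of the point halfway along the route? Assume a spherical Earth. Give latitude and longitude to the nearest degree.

The haversine formula gives a central angle δ ≈ 2.719 rad (155.8°) between the endpoints.
Interpolate at f = 1/2 with slerp weights a = sin((1−f)δ)/sin δ ≈ 2.383, b = sin(fδ)/sin δ ≈ 2.383.
p = a·p₁ + b·p₂ ≈ (0.787, 0.135, 0.601); φ = arcsin(p_z) ≈ 36.97°, λ = atan2(p_y, p_x) ≈ 9.71°.

≈ lat 37°, lon 10°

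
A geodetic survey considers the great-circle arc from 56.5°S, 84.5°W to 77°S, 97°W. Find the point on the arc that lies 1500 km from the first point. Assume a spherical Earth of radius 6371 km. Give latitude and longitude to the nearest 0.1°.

≈ 69.8°S, 89.8°W

The haversine formula gives a central angle δ ≈ 0.366 rad (21.0°) between the endpoints. The total great-circle distance is δ·R ≈ 0.366 × 6371 ≈ 2332 km, so the target fraction is f = 1500/2332 ≈ 0.643.
Interpolate at f ≈ 0.643 with slerp weights a = sin((1−f)δ)/sin δ ≈ 0.364, b = sin(fδ)/sin δ ≈ 0.652.
p = a·p₁ + b·p₂ ≈ (0.001, -0.345, -0.938); φ = arcsin(p_z) ≈ -69.79°, λ = atan2(p_y, p_x) ≈ -89.77°.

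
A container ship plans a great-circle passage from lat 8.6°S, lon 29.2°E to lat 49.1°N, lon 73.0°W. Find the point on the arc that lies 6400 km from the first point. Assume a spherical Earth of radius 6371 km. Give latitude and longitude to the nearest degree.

The haversine formula gives a central angle δ ≈ 1.823 rad (104.5°) between the endpoints. The total great-circle distance is δ·R ≈ 1.823 × 6371 ≈ 11616 km, so the target fraction is f = 6400/11616 ≈ 0.551.
Interpolate at f ≈ 0.551 with slerp weights a = sin((1−f)δ)/sin δ ≈ 0.754, b = sin(fδ)/sin δ ≈ 0.872.
p = a·p₁ + b·p₂ ≈ (0.818, -0.182, 0.546); φ = arcsin(p_z) ≈ 33.09°, λ = atan2(p_y, p_x) ≈ -12.54°.

≈ lat 33°N, lon 13°W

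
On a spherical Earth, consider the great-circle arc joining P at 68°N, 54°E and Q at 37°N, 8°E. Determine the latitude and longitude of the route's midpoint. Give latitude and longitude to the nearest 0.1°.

From cos δ = sin φ₁ sin φ₂ + cos φ₁ cos φ₂ cos Δλ, the central angle is δ ≈ 0.698 rad (40.0°).
Interpolate at f = 1/2 with slerp weights a = sin((1−f)δ)/sin δ ≈ 0.532, b = sin(fδ)/sin δ ≈ 0.532.
p = a·p₁ + b·p₂ ≈ (0.538, 0.220, 0.814); φ = arcsin(p_z) ≈ 54.45°, λ = atan2(p_y, p_x) ≈ 22.28°.

≈ 54.5°N, 22.3°E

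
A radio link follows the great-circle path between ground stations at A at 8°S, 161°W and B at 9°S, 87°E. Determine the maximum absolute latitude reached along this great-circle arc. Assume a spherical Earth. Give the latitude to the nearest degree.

≈ 15°S

The great circle lies in the plane with unit normal n̂ = (p₁ × p₂)/|p₁ × p₂|.
Here n̂_z ≈ -0.966; the vertex latitude is φ_max = arccos|n̂_z| ≈ 15.0°.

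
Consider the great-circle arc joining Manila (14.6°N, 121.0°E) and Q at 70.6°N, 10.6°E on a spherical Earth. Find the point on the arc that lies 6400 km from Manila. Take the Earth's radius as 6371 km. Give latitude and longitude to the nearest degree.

Write both endpoints as unit vectors p₁, p₂ with components (cos φ cos λ, cos φ sin λ, sin φ).
The central angle between the endpoints is δ = arccos(p₁·p₂) ≈ 1.445 rad (82.8°). The total great-circle distance is δ·R ≈ 1.445 × 6371 ≈ 9204 km, so the target fraction is f = 6400/9204 ≈ 0.695.
Interpolate at f ≈ 0.695 with slerp weights a = sin((1−f)δ)/sin δ ≈ 0.430, b = sin(fδ)/sin δ ≈ 0.851.
p = a·p₁ + b·p₂ ≈ (0.064, 0.408, 0.911); φ = arcsin(p_z) ≈ 65.59°, λ = atan2(p_y, p_x) ≈ 81.14°.

≈ 66°N, 81°E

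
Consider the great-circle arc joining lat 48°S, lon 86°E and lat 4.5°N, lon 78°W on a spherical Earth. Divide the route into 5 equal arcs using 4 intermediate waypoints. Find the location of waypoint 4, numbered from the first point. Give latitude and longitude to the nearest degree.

≈ lat 21°S, lon 71°W

From cos δ = sin φ₁ sin φ₂ + cos φ₁ cos φ₂ cos Δλ, the central angle is δ ≈ 2.346 rad (134.4°).
Interpolate at f = 4/5 with slerp weights a = sin((1−f)δ)/sin δ ≈ 0.633, b = sin(fδ)/sin δ ≈ 1.335.
p = a·p₁ + b·p₂ ≈ (0.306, -0.879, -0.365); φ = arcsin(p_z) ≈ -21.43°, λ = atan2(p_y, p_x) ≈ -70.80°.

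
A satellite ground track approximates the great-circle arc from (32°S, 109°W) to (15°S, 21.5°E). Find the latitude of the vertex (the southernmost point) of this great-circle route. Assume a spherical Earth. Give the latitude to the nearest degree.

≈ 47°S

The great circle lies in the plane with unit normal n̂ = (p₁ × p₂)/|p₁ × p₂|.
Here n̂_z ≈ +0.678; the vertex latitude is φ_max = arccos|n̂_z| ≈ 47.3°.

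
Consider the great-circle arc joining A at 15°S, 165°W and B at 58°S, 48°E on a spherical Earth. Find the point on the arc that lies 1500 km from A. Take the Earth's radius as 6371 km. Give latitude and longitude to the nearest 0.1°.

≈ 27.8°S, 169.5°W

Write both endpoints as unit vectors p₁, p₂ with components (cos φ cos λ, cos φ sin λ, sin φ).
The central angle between the endpoints is δ = arccos(p₁·p₂) ≈ 1.782 rad (102.1°). The total great-circle distance is δ·R ≈ 1.782 × 6371 ≈ 11354 km, so the target fraction is f = 1500/11354 ≈ 0.132.
Interpolate at f ≈ 0.132 with slerp weights a = sin((1−f)δ)/sin δ ≈ 1.022, b = sin(fδ)/sin δ ≈ 0.239.
p = a·p₁ + b·p₂ ≈ (-0.869, -0.162, -0.467); φ = arcsin(p_z) ≈ -27.84°, λ = atan2(p_y, p_x) ≈ -169.47°.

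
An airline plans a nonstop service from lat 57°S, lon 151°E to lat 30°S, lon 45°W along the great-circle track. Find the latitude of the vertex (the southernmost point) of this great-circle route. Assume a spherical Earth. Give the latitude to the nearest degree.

≈ 83°S

The great circle lies in the plane with unit normal n̂ = (p₁ × p₂)/|p₁ × p₂|.
Here n̂_z ≈ +0.130; the vertex latitude is φ_max = arccos|n̂_z| ≈ 82.5°.
Check via Clairaut: cos φ_max = |cos φ₁| · sin C = cos(57.0°)·sin(166.2°) ≈ 0.130, again giving ≈ 82.5°.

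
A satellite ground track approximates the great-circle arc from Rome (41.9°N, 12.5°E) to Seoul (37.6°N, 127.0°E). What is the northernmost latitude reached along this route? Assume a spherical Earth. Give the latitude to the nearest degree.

≈ 57°N

The great circle lies in the plane with unit normal n̂ = (p₁ × p₂)/|p₁ × p₂|.
Here n̂_z ≈ +0.544; the vertex latitude is φ_max = arccos|n̂_z| ≈ 57.1°.
Check via Clairaut: cos φ_max = |cos φ₁| · sin C = cos(41.9°)·sin(46.9°) ≈ 0.544, again giving ≈ 57.1°.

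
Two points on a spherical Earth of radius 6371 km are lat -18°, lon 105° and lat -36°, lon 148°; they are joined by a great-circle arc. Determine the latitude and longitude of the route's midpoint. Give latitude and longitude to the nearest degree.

≈ lat -29°, lon 125°

The haversine formula gives a central angle δ ≈ 0.731 rad (41.9°) between the endpoints.
Interpolate at f = 1/2 with slerp weights a = sin((1−f)δ)/sin δ ≈ 0.535, b = sin(fδ)/sin δ ≈ 0.535.
p = a·p₁ + b·p₂ ≈ (-0.499, 0.721, -0.480); φ = arcsin(p_z) ≈ -28.69°, λ = atan2(p_y, p_x) ≈ 124.68°.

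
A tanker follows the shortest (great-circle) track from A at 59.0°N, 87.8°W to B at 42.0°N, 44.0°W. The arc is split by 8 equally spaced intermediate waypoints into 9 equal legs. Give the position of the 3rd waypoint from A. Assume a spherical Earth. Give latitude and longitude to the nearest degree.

≈ 55°N, 69°W

Write both endpoints as unit vectors p₁, p₂ with components (cos φ cos λ, cos φ sin λ, sin φ).
The central angle between the endpoints is δ = arccos(p₁·p₂) ≈ 0.555 rad (31.8°).
Interpolate at f = 3/9 with slerp weights a = sin((1−f)δ)/sin δ ≈ 0.686, b = sin(fδ)/sin δ ≈ 0.349.
p = a·p₁ + b·p₂ ≈ (0.200, -0.533, 0.822); φ = arcsin(p_z) ≈ 55.27°, λ = atan2(p_y, p_x) ≈ -69.43°.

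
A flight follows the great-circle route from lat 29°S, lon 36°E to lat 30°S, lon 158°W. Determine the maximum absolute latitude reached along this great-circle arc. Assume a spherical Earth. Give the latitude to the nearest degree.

The great circle lies in the plane with unit normal n̂ = (p₁ × p₂)/|p₁ × p₂|.
Here n̂_z ≈ +0.211; the vertex latitude is φ_max = arccos|n̂_z| ≈ 77.8°.
Check via Clairaut: cos φ_max = |cos φ₁| · sin C = cos(29.0°)·sin(166.1°) ≈ 0.211, again giving ≈ 77.8°.

≈ 78°S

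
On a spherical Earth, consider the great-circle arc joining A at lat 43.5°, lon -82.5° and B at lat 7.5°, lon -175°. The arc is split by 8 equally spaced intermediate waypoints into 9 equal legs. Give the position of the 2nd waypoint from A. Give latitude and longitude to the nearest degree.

≈ lat 43°, lon -109°

Convert each endpoint to a unit vector on the sphere (x = cos φ cos λ, y = cos φ sin λ, z = sin φ).
The central angle between the endpoints is δ = arccos(p₁·p₂) ≈ 1.512 rad (86.6°).
Interpolate at f = 2/9 with slerp weights a = sin((1−f)δ)/sin δ ≈ 0.925, b = sin(fδ)/sin δ ≈ 0.330.
p = a·p₁ + b·p₂ ≈ (-0.239, -0.694, 0.680); φ = arcsin(p_z) ≈ 42.82°, λ = atan2(p_y, p_x) ≈ -108.99°.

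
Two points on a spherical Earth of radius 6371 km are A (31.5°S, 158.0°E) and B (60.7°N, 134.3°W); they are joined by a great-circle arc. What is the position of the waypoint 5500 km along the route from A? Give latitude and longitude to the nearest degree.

Write both endpoints as unit vectors p₁, p₂ with components (cos φ cos λ, cos φ sin λ, sin φ).
The central angle between the endpoints is δ = arccos(p₁·p₂) ≈ 1.873 rad (107.3°). The total great-circle distance is δ·R ≈ 1.873 × 6371 ≈ 11931 km, so the target fraction is f = 5500/11931 ≈ 0.461.
Interpolate at f ≈ 0.461 with slerp weights a = sin((1−f)δ)/sin δ ≈ 0.887, b = sin(fδ)/sin δ ≈ 0.796.
p = a·p₁ + b·p₂ ≈ (-0.973, 0.004, 0.231); φ = arcsin(p_z) ≈ 13.35°, λ = atan2(p_y, p_x) ≈ 179.74°.

≈ (13°N, 180°E)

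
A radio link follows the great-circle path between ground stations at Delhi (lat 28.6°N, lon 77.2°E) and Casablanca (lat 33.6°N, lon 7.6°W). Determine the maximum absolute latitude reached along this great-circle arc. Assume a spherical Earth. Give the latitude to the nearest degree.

≈ 39°N

The great circle lies in the plane with unit normal n̂ = (p₁ × p₂)/|p₁ × p₂|.
Here n̂_z ≈ -0.772; the vertex latitude is φ_max = arccos|n̂_z| ≈ 39.5°.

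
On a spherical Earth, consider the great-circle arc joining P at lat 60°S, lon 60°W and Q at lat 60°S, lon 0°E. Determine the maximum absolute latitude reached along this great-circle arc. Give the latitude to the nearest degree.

≈ 63°S

The great circle lies in the plane with unit normal n̂ = (p₁ × p₂)/|p₁ × p₂|.
Here n̂_z ≈ +0.447; the vertex latitude is φ_max = arccos|n̂_z| ≈ 63.4°.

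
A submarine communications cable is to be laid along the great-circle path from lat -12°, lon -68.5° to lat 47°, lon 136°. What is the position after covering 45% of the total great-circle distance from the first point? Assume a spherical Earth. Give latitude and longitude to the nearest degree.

≈ lat 43°, lon -101°

The haversine formula gives a central angle δ ≈ 2.433 rad (139.4°) between the endpoints.
Interpolate at f = 0.45 with slerp weights a = sin((1−f)δ)/sin δ ≈ 1.495, b = sin(fδ)/sin δ ≈ 1.365.
p = a·p₁ + b·p₂ ≈ (-0.134, -0.713, 0.688); φ = arcsin(p_z) ≈ 43.45°, λ = atan2(p_y, p_x) ≈ -100.63°.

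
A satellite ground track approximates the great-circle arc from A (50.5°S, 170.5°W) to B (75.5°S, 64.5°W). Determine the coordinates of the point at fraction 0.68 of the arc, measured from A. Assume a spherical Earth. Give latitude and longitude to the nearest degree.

Convert each endpoint to a unit vector on the sphere (x = cos φ cos λ, y = cos φ sin λ, z = sin φ).
The central angle between the endpoints is δ = arccos(p₁·p₂) ≈ 0.791 rad (45.3°).
Interpolate at f = 0.68 with slerp weights a = sin((1−f)δ)/sin δ ≈ 0.352, b = sin(fδ)/sin δ ≈ 0.720.
p = a·p₁ + b·p₂ ≈ (-0.143, -0.200, -0.969); φ = arcsin(p_z) ≈ -75.77°, λ = atan2(p_y, p_x) ≈ -125.65°.

≈ (76°S, 126°W)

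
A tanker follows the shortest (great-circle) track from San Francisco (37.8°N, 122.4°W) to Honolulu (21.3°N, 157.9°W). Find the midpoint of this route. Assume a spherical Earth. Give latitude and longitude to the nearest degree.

Convert each endpoint to a unit vector on the sphere (x = cos φ cos λ, y = cos φ sin λ, z = sin φ).
The central angle between the endpoints is δ = arccos(p₁·p₂) ≈ 0.606 rad (34.7°).
Interpolate at f = 1/2 with slerp weights a = sin((1−f)δ)/sin δ ≈ 0.524, b = sin(fδ)/sin δ ≈ 0.524.
p = a·p₁ + b·p₂ ≈ (-0.674, -0.533, 0.511); φ = arcsin(p_z) ≈ 30.76°, λ = atan2(p_y, p_x) ≈ -141.66°.

≈ 31°N, 142°W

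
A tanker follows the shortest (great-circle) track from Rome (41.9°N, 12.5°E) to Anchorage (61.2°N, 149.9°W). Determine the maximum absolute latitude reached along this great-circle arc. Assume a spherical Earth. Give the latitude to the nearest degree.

≈ 84°N

The great circle lies in the plane with unit normal n̂ = (p₁ × p₂)/|p₁ × p₂|.
Here n̂_z ≈ -0.112; the vertex latitude is φ_max = arccos|n̂_z| ≈ 83.6°.
Check via Clairaut: cos φ_max = |cos φ₁| · sin C = cos(41.9°)·sin(8.6°) ≈ 0.112, again giving ≈ 83.6°.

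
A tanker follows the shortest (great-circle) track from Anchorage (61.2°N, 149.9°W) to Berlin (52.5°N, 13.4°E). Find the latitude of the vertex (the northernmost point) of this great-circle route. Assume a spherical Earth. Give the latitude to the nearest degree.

≈ 85°N

The great circle lies in the plane with unit normal n̂ = (p₁ × p₂)/|p₁ × p₂|.
Here n̂_z ≈ +0.093; the vertex latitude is φ_max = arccos|n̂_z| ≈ 84.7°.
Check via Clairaut: cos φ_max = |cos φ₁| · sin C = cos(61.2°)·sin(11.1°) ≈ 0.093, again giving ≈ 84.7°.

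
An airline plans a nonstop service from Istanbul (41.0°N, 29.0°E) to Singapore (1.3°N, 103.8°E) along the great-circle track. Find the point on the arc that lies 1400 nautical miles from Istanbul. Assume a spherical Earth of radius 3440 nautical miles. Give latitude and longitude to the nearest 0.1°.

The haversine formula gives a central angle δ ≈ 1.356 rad (77.7°) between the endpoints. The total great-circle distance is δ·R ≈ 1.356 × 3440 ≈ 4666 nmi, so the target fraction is f = 1400/4666 ≈ 0.300.
Interpolate at f ≈ 0.300 with slerp weights a = sin((1−f)δ)/sin δ ≈ 0.832, b = sin(fδ)/sin δ ≈ 0.405.
p = a·p₁ + b·p₂ ≈ (0.453, 0.698, 0.555); φ = arcsin(p_z) ≈ 33.72°, λ = atan2(p_y, p_x) ≈ 57.03°.

≈ 33.7°N, 57.0°E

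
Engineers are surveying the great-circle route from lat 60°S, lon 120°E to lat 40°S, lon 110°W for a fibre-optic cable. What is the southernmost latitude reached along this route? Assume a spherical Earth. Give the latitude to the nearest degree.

The great circle lies in the plane with unit normal n̂ = (p₁ × p₂)/|p₁ × p₂|.
Here n̂_z ≈ +0.309; the vertex latitude is φ_max = arccos|n̂_z| ≈ 72.0°.
Check via Clairaut: cos φ_max = |cos φ₁| · sin C = cos(60.0°)·sin(141.9°) ≈ 0.309, again giving ≈ 72.0°.

≈ 72°S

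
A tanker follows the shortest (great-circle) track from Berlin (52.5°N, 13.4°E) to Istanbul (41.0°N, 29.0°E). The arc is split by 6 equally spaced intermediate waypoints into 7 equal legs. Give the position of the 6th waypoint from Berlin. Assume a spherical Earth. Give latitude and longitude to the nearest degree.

≈ 43°N, 27°E

Write both endpoints as unit vectors p₁, p₂ with components (cos φ cos λ, cos φ sin λ, sin φ).
The central angle between the endpoints is δ = arccos(p₁·p₂) ≈ 0.273 rad (15.6°).
Interpolate at f = 6/7 with slerp weights a = sin((1−f)δ)/sin δ ≈ 0.145, b = sin(fδ)/sin δ ≈ 0.860.
p = a·p₁ + b·p₂ ≈ (0.653, 0.335, 0.679); φ = arcsin(p_z) ≈ 42.76°, λ = atan2(p_y, p_x) ≈ 27.15°.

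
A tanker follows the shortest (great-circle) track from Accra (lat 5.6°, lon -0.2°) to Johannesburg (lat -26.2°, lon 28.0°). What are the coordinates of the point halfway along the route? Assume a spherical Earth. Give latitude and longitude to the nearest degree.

Convert each endpoint to a unit vector on the sphere (x = cos φ cos λ, y = cos φ sin λ, z = sin φ).
The central angle between the endpoints is δ = arccos(p₁·p₂) ≈ 0.732 rad (41.9°).
Interpolate at f = 1/2 with slerp weights a = sin((1−f)δ)/sin δ ≈ 0.535, b = sin(fδ)/sin δ ≈ 0.535.
p = a·p₁ + b·p₂ ≈ (0.957, 0.224, -0.184); φ = arcsin(p_z) ≈ -10.61°, λ = atan2(p_y, p_x) ≈ 13.16°.

≈ lat -11°, lon 13°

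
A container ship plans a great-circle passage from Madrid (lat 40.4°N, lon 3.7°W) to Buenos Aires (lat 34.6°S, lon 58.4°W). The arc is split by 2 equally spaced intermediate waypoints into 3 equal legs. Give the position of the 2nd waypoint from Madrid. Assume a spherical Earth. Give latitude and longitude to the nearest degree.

From cos δ = sin φ₁ sin φ₂ + cos φ₁ cos φ₂ cos Δλ, the central angle is δ ≈ 1.577 rad (90.3°).
Interpolate at f = 2/3 with slerp weights a = sin((1−f)δ)/sin δ ≈ 0.502, b = sin(fδ)/sin δ ≈ 0.868.
p = a·p₁ + b·p₂ ≈ (0.756, -0.633, -0.168); φ = arcsin(p_z) ≈ -9.66°, λ = atan2(p_y, p_x) ≈ -39.96°.

≈ lat 10°S, lon 40°W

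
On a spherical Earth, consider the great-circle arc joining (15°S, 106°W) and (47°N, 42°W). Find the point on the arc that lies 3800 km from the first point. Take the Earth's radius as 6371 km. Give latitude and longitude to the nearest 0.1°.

≈ (12.3°N, 85.3°W)

Convert each endpoint to a unit vector on the sphere (x = cos φ cos λ, y = cos φ sin λ, z = sin φ).
The central angle between the endpoints is δ = arccos(p₁·p₂) ≈ 1.471 rad (84.3°). The total great-circle distance is δ·R ≈ 1.471 × 6371 ≈ 9373 km, so the target fraction is f = 3800/9373 ≈ 0.405.
Interpolate at f ≈ 0.405 with slerp weights a = sin((1−f)δ)/sin δ ≈ 0.771, b = sin(fδ)/sin δ ≈ 0.565.
p = a·p₁ + b·p₂ ≈ (0.081, -0.974, 0.213); φ = arcsin(p_z) ≈ 12.31°, λ = atan2(p_y, p_x) ≈ -85.26°.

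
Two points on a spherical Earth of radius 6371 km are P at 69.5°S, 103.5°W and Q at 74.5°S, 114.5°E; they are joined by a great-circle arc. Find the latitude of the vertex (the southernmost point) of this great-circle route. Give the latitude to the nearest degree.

The great circle lies in the plane with unit normal n̂ = (p₁ × p₂)/|p₁ × p₂|.
Here n̂_z ≈ -0.103; the vertex latitude is φ_max = arccos|n̂_z| ≈ 84.1°.
Check via Clairaut: cos φ_max = |cos φ₁| · sin C = cos(69.5°)·sin(162.9°) ≈ 0.103, again giving ≈ 84.1°.

≈ 84°S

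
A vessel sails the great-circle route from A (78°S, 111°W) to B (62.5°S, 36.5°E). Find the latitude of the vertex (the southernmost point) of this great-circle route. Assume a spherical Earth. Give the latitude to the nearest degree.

≈ 85°S

The great circle lies in the plane with unit normal n̂ = (p₁ × p₂)/|p₁ × p₂|.
Here n̂_z ≈ +0.084; the vertex latitude is φ_max = arccos|n̂_z| ≈ 85.2°.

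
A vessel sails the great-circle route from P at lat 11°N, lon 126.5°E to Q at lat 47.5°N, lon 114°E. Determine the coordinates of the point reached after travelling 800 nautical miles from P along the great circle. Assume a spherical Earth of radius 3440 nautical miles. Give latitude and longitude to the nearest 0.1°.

Write both endpoints as unit vectors p₁, p₂ with components (cos φ cos λ, cos φ sin λ, sin φ).
The central angle between the endpoints is δ = arccos(p₁·p₂) ≈ 0.663 rad (38.0°). The total great-circle distance is δ·R ≈ 0.663 × 3440 ≈ 2281 nmi, so the target fraction is f = 800/2281 ≈ 0.351.
Interpolate at f ≈ 0.351 with slerp weights a = sin((1−f)δ)/sin δ ≈ 0.678, b = sin(fδ)/sin δ ≈ 0.374.
p = a·p₁ + b·p₂ ≈ (-0.499, 0.766, 0.405); φ = arcsin(p_z) ≈ 23.92°, λ = atan2(p_y, p_x) ≈ 123.07°.

≈ lat 23.9°N, lon 123.1°E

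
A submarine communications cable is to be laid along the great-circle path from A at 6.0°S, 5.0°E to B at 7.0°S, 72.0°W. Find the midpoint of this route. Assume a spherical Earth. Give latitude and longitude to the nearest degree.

Convert each endpoint to a unit vector on the sphere (x = cos φ cos λ, y = cos φ sin λ, z = sin φ).
The central angle between the endpoints is δ = arccos(p₁·p₂) ≈ 1.334 rad (76.4°).
Interpolate at f = 1/2 with slerp weights a = sin((1−f)δ)/sin δ ≈ 0.636, b = sin(fδ)/sin δ ≈ 0.636.
p = a·p₁ + b·p₂ ≈ (0.826, -0.546, -0.144); φ = arcsin(p_z) ≈ -8.28°, λ = atan2(p_y, p_x) ≈ -33.45°.

≈ 8°S, 33°W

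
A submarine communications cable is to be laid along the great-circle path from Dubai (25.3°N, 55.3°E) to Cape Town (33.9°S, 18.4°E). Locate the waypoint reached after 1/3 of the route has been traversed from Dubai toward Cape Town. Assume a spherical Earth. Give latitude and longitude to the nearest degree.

Write both endpoints as unit vectors p₁, p₂ with components (cos φ cos λ, cos φ sin λ, sin φ).
The central angle between the endpoints is δ = arccos(p₁·p₂) ≈ 1.201 rad (68.8°).
Interpolate at f = 1/3 with slerp weights a = sin((1−f)δ)/sin δ ≈ 0.770, b = sin(fδ)/sin δ ≈ 0.418.
p = a·p₁ + b·p₂ ≈ (0.725, 0.682, 0.096); φ = arcsin(p_z) ≈ 5.50°, λ = atan2(p_y, p_x) ≈ 43.22°.

≈ (6°N, 43°E)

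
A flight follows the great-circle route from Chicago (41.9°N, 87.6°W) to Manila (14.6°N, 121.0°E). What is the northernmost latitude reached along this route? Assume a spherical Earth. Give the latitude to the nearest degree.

The great circle lies in the plane with unit normal n̂ = (p₁ × p₂)/|p₁ × p₂|.
Here n̂_z ≈ -0.389; the vertex latitude is φ_max = arccos|n̂_z| ≈ 67.1°.
Check via Clairaut: cos φ_max = |cos φ₁| · sin C = cos(41.9°)·sin(31.5°) ≈ 0.389, again giving ≈ 67.1°.

≈ 67°N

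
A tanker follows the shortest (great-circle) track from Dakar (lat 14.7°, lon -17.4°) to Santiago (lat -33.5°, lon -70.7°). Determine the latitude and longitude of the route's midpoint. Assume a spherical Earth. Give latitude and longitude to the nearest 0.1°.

≈ lat -10.5°, lon -41.9°

Convert each endpoint to a unit vector on the sphere (x = cos φ cos λ, y = cos φ sin λ, z = sin φ).
The central angle between the endpoints is δ = arccos(p₁·p₂) ≈ 1.222 rad (70.0°).
Interpolate at f = 1/2 with slerp weights a = sin((1−f)δ)/sin δ ≈ 0.610, b = sin(fδ)/sin δ ≈ 0.610.
p = a·p₁ + b·p₂ ≈ (0.732, -0.657, -0.182); φ = arcsin(p_z) ≈ -10.49°, λ = atan2(p_y, p_x) ≈ -41.92°.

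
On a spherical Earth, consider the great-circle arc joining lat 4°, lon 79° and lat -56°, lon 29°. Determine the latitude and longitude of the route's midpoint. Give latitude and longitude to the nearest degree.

Convert each endpoint to a unit vector on the sphere (x = cos φ cos λ, y = cos φ sin λ, z = sin φ).
The central angle between the endpoints is δ = arccos(p₁·p₂) ≈ 1.265 rad (72.5°).
Interpolate at f = 1/2 with slerp weights a = sin((1−f)δ)/sin δ ≈ 0.620, b = sin(fδ)/sin δ ≈ 0.620.
p = a·p₁ + b·p₂ ≈ (0.421, 0.775, -0.471); φ = arcsin(p_z) ≈ -28.08°, λ = atan2(p_y, p_x) ≈ 61.48°.

≈ lat -28°, lon 61°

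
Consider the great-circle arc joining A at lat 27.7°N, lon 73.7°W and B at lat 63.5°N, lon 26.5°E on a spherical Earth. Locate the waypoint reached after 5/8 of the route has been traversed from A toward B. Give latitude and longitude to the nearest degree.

From cos δ = sin φ₁ sin φ₂ + cos φ₁ cos φ₂ cos Δλ, the central angle is δ ≈ 1.217 rad (69.8°).
Interpolate at f = 5/8 with slerp weights a = sin((1−f)δ)/sin δ ≈ 0.470, b = sin(fδ)/sin δ ≈ 0.735.
p = a·p₁ + b·p₂ ≈ (0.410, -0.253, 0.876); φ = arcsin(p_z) ≈ 61.19°, λ = atan2(p_y, p_x) ≈ -31.66°.

≈ lat 61°N, lon 32°W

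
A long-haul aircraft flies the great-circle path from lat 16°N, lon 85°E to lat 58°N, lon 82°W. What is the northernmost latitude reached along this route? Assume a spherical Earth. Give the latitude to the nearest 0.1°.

The great circle lies in the plane with unit normal n̂ = (p₁ × p₂)/|p₁ × p₂|.
Here n̂_z ≈ -0.119; the vertex latitude is φ_max = arccos|n̂_z| ≈ 83.2°.
Check via Clairaut: cos φ_max = |cos φ₁| · sin C = cos(16.0°)·sin(7.1°) ≈ 0.119, again giving ≈ 83.2°.

≈ 83.2°N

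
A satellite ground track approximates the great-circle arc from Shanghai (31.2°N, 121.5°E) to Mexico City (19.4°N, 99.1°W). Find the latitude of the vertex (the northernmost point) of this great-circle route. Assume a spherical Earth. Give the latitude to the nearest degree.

The great circle lies in the plane with unit normal n̂ = (p₁ × p₂)/|p₁ × p₂|.
Here n̂_z ≈ +0.585; the vertex latitude is φ_max = arccos|n̂_z| ≈ 54.2°.
Check via Clairaut: cos φ_max = |cos φ₁| · sin C = cos(31.2°)·sin(43.1°) ≈ 0.585, again giving ≈ 54.2°.

≈ 54°N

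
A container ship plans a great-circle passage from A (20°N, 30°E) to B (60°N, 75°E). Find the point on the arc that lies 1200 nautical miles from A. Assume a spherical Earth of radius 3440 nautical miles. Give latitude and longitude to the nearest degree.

The haversine formula gives a central angle δ ≈ 0.891 rad (51.1°) between the endpoints. The total great-circle distance is δ·R ≈ 0.891 × 3440 ≈ 3066 nmi, so the target fraction is f = 1200/3066 ≈ 0.391.
Interpolate at f ≈ 0.391 with slerp weights a = sin((1−f)δ)/sin δ ≈ 0.664, b = sin(fδ)/sin δ ≈ 0.439.
p = a·p₁ + b·p₂ ≈ (0.597, 0.524, 0.608); φ = arcsin(p_z) ≈ 37.41°, λ = atan2(p_y, p_x) ≈ 41.28°.

≈ (37°N, 41°E)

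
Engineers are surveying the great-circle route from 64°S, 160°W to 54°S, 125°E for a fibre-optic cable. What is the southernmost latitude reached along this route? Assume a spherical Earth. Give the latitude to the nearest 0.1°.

The great circle lies in the plane with unit normal n̂ = (p₁ × p₂)/|p₁ × p₂|.
Here n̂_z ≈ -0.409; the vertex latitude is φ_max = arccos|n̂_z| ≈ 65.8°.
Check via Clairaut: cos φ_max = |cos φ₁| · sin C = cos(64.0°)·sin(111.0°) ≈ 0.409, again giving ≈ 65.8°.

≈ 65.8°S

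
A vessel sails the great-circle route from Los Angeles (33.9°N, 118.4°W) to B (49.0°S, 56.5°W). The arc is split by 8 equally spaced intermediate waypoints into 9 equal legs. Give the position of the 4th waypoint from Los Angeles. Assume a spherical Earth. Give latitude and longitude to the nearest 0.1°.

Write both endpoints as unit vectors p₁, p₂ with components (cos φ cos λ, cos φ sin λ, sin φ).
The central angle between the endpoints is δ = arccos(p₁·p₂) ≈ 1.736 rad (99.5°).
Interpolate at f = 4/9 with slerp weights a = sin((1−f)δ)/sin δ ≈ 0.833, b = sin(fδ)/sin δ ≈ 0.707.
p = a·p₁ + b·p₂ ≈ (-0.073, -0.995, -0.069); φ = arcsin(p_z) ≈ -3.95°, λ = atan2(p_y, p_x) ≈ -94.19°.

≈ (3.9°S, 94.2°W)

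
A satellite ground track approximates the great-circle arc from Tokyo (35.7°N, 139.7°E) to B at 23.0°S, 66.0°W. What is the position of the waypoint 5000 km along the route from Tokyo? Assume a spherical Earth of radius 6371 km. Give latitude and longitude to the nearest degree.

From cos δ = sin φ₁ sin φ₂ + cos φ₁ cos φ₂ cos Δλ, the central angle is δ ≈ 2.694 rad (154.4°). The total great-circle distance is δ·R ≈ 2.694 × 6371 ≈ 17165 km, so the target fraction is f = 5000/17165 ≈ 0.291.
Interpolate at f ≈ 0.291 with slerp weights a = sin((1−f)δ)/sin δ ≈ 2.180, b = sin(fδ)/sin δ ≈ 1.634.
p = a·p₁ + b·p₂ ≈ (-0.739, -0.229, 0.634); φ = arcsin(p_z) ≈ 39.35°, λ = atan2(p_y, p_x) ≈ -162.81°.

≈ 39°N, 163°W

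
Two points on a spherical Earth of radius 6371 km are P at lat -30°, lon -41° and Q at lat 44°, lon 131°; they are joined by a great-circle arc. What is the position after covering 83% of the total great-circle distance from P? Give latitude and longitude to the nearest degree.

Write both endpoints as unit vectors p₁, p₂ with components (cos φ cos λ, cos φ sin λ, sin φ).
The central angle between the endpoints is δ = arccos(p₁·p₂) ≈ 2.873 rad (164.6°).
Interpolate at f = 0.83 with slerp weights a = sin((1−f)δ)/sin δ ≈ 1.770, b = sin(fδ)/sin δ ≈ 2.590.
p = a·p₁ + b·p₂ ≈ (-0.065, 0.400, 0.914); φ = arcsin(p_z) ≈ 66.07°, λ = atan2(p_y, p_x) ≈ 99.25°.

≈ lat 66°, lon 99°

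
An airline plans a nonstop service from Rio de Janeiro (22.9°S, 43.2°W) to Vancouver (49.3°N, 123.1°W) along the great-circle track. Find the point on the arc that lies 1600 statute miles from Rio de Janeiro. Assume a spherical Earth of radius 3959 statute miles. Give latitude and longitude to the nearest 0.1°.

≈ 4.8°S, 58.2°W

The haversine formula gives a central angle δ ≈ 1.762 rad (100.9°) between the endpoints. The total great-circle distance is δ·R ≈ 1.762 × 3959 ≈ 6974 mi, so the target fraction is f = 1600/6974 ≈ 0.229.
Interpolate at f ≈ 0.229 with slerp weights a = sin((1−f)δ)/sin δ ≈ 0.995, b = sin(fδ)/sin δ ≈ 0.400.
p = a·p₁ + b·p₂ ≈ (0.526, -0.846, -0.084); φ = arcsin(p_z) ≈ -4.80°, λ = atan2(p_y, p_x) ≈ -58.15°.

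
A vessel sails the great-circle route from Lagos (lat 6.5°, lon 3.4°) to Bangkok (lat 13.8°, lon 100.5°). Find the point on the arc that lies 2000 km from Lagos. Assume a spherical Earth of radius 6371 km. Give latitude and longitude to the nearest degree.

≈ lat 11°, lon 21°

Write both endpoints as unit vectors p₁, p₂ with components (cos φ cos λ, cos φ sin λ, sin φ).
The central angle between the endpoints is δ = arccos(p₁·p₂) ≈ 1.663 rad (95.3°). The total great-circle distance is δ·R ≈ 1.663 × 6371 ≈ 10596 km, so the target fraction is f = 2000/10596 ≈ 0.189.
Interpolate at f ≈ 0.189 with slerp weights a = sin((1−f)δ)/sin δ ≈ 0.980, b = sin(fδ)/sin δ ≈ 0.310.
p = a·p₁ + b·p₂ ≈ (0.917, 0.354, 0.185); φ = arcsin(p_z) ≈ 10.65°, λ = atan2(p_y, p_x) ≈ 21.10°.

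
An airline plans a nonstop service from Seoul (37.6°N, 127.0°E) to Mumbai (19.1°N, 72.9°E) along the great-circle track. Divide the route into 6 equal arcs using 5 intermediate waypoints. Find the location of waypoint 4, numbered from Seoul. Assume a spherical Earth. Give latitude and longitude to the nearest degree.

≈ 28°N, 89°E

Convert each endpoint to a unit vector on the sphere (x = cos φ cos λ, y = cos φ sin λ, z = sin φ).
The central angle between the endpoints is δ = arccos(p₁·p₂) ≈ 0.878 rad (50.3°).
Interpolate at f = 4/6 with slerp weights a = sin((1−f)δ)/sin δ ≈ 0.375, b = sin(fδ)/sin δ ≈ 0.718.
p = a·p₁ + b·p₂ ≈ (0.021, 0.886, 0.464); φ = arcsin(p_z) ≈ 27.63°, λ = atan2(p_y, p_x) ≈ 88.66°.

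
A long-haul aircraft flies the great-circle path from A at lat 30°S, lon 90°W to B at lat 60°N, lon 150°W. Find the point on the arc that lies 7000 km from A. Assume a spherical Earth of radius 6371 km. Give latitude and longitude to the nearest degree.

Convert each endpoint to a unit vector on the sphere (x = cos φ cos λ, y = cos φ sin λ, z = sin φ).
The central angle between the endpoints is δ = arccos(p₁·p₂) ≈ 1.789 rad (102.5°). The total great-circle distance is δ·R ≈ 1.789 × 6371 ≈ 11398 km, so the target fraction is f = 7000/11398 ≈ 0.614.
Interpolate at f ≈ 0.614 with slerp weights a = sin((1−f)δ)/sin δ ≈ 0.652, b = sin(fδ)/sin δ ≈ 0.912.
p = a·p₁ + b·p₂ ≈ (-0.395, -0.793, 0.464); φ = arcsin(p_z) ≈ 27.64°, λ = atan2(p_y, p_x) ≈ -116.48°.

≈ lat 28°N, lon 116°W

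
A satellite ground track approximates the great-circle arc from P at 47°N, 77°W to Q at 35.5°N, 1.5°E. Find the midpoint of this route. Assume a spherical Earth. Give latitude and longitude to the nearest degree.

≈ 48°N, 34°W

From cos δ = sin φ₁ sin φ₂ + cos φ₁ cos φ₂ cos Δλ, the central angle is δ ≈ 1.006 rad (57.6°).
Interpolate at f = 1/2 with slerp weights a = sin((1−f)δ)/sin δ ≈ 0.571, b = sin(fδ)/sin δ ≈ 0.571.
p = a·p₁ + b·p₂ ≈ (0.552, -0.367, 0.749); φ = arcsin(p_z) ≈ 48.48°, λ = atan2(p_y, p_x) ≈ -33.62°.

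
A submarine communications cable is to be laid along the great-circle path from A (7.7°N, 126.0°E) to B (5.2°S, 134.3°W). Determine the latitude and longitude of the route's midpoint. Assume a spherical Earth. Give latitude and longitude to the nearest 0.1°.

≈ (1.9°N, 176.0°E)

Write both endpoints as unit vectors p₁, p₂ with components (cos φ cos λ, cos φ sin λ, sin φ).
The central angle between the endpoints is δ = arccos(p₁·p₂) ≈ 1.750 rad (100.3°).
Interpolate at f = 1/2 with slerp weights a = sin((1−f)δ)/sin δ ≈ 0.780, b = sin(fδ)/sin δ ≈ 0.780.
p = a·p₁ + b·p₂ ≈ (-0.997, 0.069, 0.034); φ = arcsin(p_z) ≈ 1.94°, λ = atan2(p_y, p_x) ≈ 176.02°.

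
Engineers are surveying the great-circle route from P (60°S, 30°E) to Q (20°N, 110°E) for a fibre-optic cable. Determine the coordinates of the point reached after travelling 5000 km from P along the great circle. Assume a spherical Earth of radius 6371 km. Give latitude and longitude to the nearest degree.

≈ (30°S, 81°E)

Convert each endpoint to a unit vector on the sphere (x = cos φ cos λ, y = cos φ sin λ, z = sin φ).
The central angle between the endpoints is δ = arccos(p₁·p₂) ≈ 1.787 rad (102.4°). The total great-circle distance is δ·R ≈ 1.787 × 6371 ≈ 11386 km, so the target fraction is f = 5000/11386 ≈ 0.439.
Interpolate at f ≈ 0.439 with slerp weights a = sin((1−f)δ)/sin δ ≈ 0.863, b = sin(fδ)/sin δ ≈ 0.724.
p = a·p₁ + b·p₂ ≈ (0.141, 0.855, -0.500); φ = arcsin(p_z) ≈ -29.98°, λ = atan2(p_y, p_x) ≈ 80.63°.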